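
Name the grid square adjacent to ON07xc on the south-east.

Longitude subsquare x = 23; +1 → 24, wraps to 0 = a, carry into square.
Longitude square 0; +1 → 1.
Latitude subsquare c = 2; −1 → 1 = b.

ON17ab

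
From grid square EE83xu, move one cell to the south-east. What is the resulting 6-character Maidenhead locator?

EE93at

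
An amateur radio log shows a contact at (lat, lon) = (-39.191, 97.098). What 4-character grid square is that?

NF80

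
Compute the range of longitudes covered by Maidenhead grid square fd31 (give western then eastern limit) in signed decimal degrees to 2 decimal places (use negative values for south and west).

-74.00, -72.00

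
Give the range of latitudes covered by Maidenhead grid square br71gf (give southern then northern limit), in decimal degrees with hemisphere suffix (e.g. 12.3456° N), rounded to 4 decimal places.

Field B=1, R=17: +1·20° lon, +17·10° lat → SW at lon -160°, lat 80°.
Square 7, 1: +7·2° lon, +1·1° lat → SW at lon -146°, lat 81°.
Subsquare g=6, f=5: +6·0.0833333° lon, +5·0.0416667° lat → SW at lon -145.5°, lat 81.2083°.
Cell spans 0.0833333° lon × 0.0416667° lat.
south 81.2083° N, north 81.2500° N.

81.2083° N, 81.2500° N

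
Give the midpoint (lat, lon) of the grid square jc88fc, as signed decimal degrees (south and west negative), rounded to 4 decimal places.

-61.8958, 16.4583

Field J=9, C=2: +9·20° lon, +2·10° lat → SW at lon 0°, lat -70°.
Square 8, 8: +8·2° lon, +8·1° lat → SW at lon 16°, lat -62°.
Subsquare f=5, c=2: +5·0.0833333° lon, +2·0.0416667° lat → SW at lon 16.4167°, lat -61.9167°.
Cell spans 0.0833333° lon × 0.0416667° lat. Centre is SW corner plus half of each.
latitude -61.8958, longitude 16.4583.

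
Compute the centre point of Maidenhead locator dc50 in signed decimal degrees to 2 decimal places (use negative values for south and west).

Field D=3, C=2: +3·20° lon, +2·10° lat → SW at lon -120°, lat -70°.
Square 5, 0: +5·2° lon, +0·1° lat → SW at lon -110°, lat -70°.
Cell spans 2° lon × 1° lat. Centre is SW corner plus half of each.
latitude -69.50, longitude -109.00.

-69.50, -109.00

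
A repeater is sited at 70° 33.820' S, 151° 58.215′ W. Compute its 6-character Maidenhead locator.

Shift to the Maidenhead origin (180°W, 90°S): lon 28.0298, lat 19.4363.
Field (20°×10°, letters A–R): 28.0298/20 → 1 → B, 19.4363/10 → 1 → B; chars BB.
Square (2°×1°, digits 0–9): 8.0298/2 → 4, 9.4363/1 → 9; chars 49.
Subsquare (5′×2.5′, letters a–x): 0.0298/0.0833333 → 0 → a, 0.4363/0.0416667 → 10 → k; chars ak.

BB49ak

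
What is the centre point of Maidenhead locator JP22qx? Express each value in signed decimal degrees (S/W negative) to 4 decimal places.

62.9792, 5.3750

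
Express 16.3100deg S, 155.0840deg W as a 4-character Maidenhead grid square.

Add 180° to longitude and 90° to latitude: 24.92, 73.69.
Field: lon ⌊24.92/20⌋ = 1 → B; lat ⌊73.69/10⌋ = 7 → H.
Square: lon ⌊4.92/2⌋ = 2; lat ⌊3.69/1⌋ = 3.

BH23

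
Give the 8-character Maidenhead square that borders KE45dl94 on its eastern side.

KE45el04

Longitude extended square 9; +1 → 10, wraps to 0, carry into subsquare.
Longitude subsquare d = 3; +1 → 4 = e.
The latitude characters are unchanged.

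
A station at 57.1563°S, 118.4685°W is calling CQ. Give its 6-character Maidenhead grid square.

DD02su

Offset from 180°W / 90°S: lon 61.5315°, lat 32.8437°.
Field: 61.5315/20 → 3 → D, 32.8437/10 → 3 → D; chars DD.
Square: 1.5315/2 → 0, 2.8437/1 → 2; chars 02.
Subsquare: 1.5315/0.0833333 → 18 → s, 0.8437/0.0416667 → 20 → u; chars su.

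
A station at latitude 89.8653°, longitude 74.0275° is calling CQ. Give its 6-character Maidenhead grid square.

MR79au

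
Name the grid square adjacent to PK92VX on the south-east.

PK92ww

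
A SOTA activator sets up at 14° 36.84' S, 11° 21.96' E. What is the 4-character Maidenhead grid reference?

JH55

Add 180° to longitude and 90° to latitude: 191.37, 75.39.
Field: lon ⌊191.37/20⌋ = 9 → J; lat ⌊75.39/10⌋ = 7 → H.
Square: lon ⌊11.37/2⌋ = 5; lat ⌊5.39/1⌋ = 5.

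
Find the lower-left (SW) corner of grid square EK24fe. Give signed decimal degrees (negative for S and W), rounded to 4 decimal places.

14.1667, -95.5833

Field E=4, K=10: +4·20° lon, +10·10° lat → SW at lon -100°, lat 10°.
Square 2, 4: +2·2° lon, +4·1° lat → SW at lon -96°, lat 14°.
Subsquare f=5, e=4: +5·0.0833333° lon, +4·0.0416667° lat → SW at lon -95.5833°, lat 14.1667°.
latitude 14.1667, longitude -95.5833.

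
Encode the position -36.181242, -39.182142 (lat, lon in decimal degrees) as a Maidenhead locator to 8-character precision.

HF03jt86

Add 180° to longitude and 90° to latitude: 140.81786, 53.81876.
Field: lon ⌊140.81786/20⌋ = 7 → H; lat ⌊53.81876/10⌋ = 5 → F.
Square: lon ⌊0.81786/2⌋ = 0; lat ⌊3.81876/1⌋ = 3.
Subsquare: lon ⌊0.81786/0.0833333⌋ = 9 → j; lat ⌊0.81876/0.0416667⌋ = 19 → t.
Extended square: lon ⌊0.06786/0.00833333⌋ = 8; lat ⌊0.02709/0.00416667⌋ = 6.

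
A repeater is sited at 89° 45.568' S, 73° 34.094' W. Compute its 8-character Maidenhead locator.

FA30ff17

Add 180° to longitude and 90° to latitude: 106.43177, 0.24053.
Field: lon ⌊106.43177/20⌋ = 5 → F; lat ⌊0.24053/10⌋ = 0 → A.
Square: lon ⌊6.43177/2⌋ = 3; lat ⌊0.24053/1⌋ = 0.
Subsquare: lon ⌊0.43177/0.0833333⌋ = 5 → f; lat ⌊0.24053/0.0416667⌋ = 5 → f.
Extended square: lon ⌊0.01510/0.00833333⌋ = 1; lat ⌊0.03220/0.00416667⌋ = 7.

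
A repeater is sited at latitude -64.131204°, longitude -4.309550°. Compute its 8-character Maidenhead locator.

Shift to the Maidenhead origin (180°W, 90°S): lon 175.69045, lat 25.86880.
Field: lon ⌊175.69045/20⌋ = 8 → I; lat ⌊25.86880/10⌋ = 2 → C.
Square: lon ⌊15.69045/2⌋ = 7; lat ⌊5.86880/1⌋ = 5.
Subsquare: lon ⌊1.69045/0.0833333⌋ = 20 → u; lat ⌊0.86880/0.0416667⌋ = 20 → u.
Extended square: lon ⌊0.02378/0.00833333⌋ = 2; lat ⌊0.03546/0.00416667⌋ = 8.

IC75uu28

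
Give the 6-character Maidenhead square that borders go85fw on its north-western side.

Longitude subsquare f = 5; −1 → 4 = e.
Latitude subsquare w = 22; +1 → 23 = x.

GO85ex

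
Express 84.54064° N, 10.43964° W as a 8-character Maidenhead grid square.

Shift to the Maidenhead origin (180°W, 90°S): lon 169.56036, lat 174.54064.
Field: 169.56036/20 → 8 → I, 174.54064/10 → 17 → R; chars IR.
Square: 9.56036/2 → 4, 4.54064/1 → 4; chars 44.
Subsquare: 1.56036/0.0833333 → 18 → s, 0.54064/0.0416667 → 12 → m; chars sm.
Extended square: 0.06036/0.00833333 → 7, 0.04064/0.00416667 → 9; chars 79.

IR44sm79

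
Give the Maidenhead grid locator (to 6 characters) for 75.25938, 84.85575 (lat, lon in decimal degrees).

NQ25kg

Offset from 180°W / 90°S: lon 264.8558°, lat 165.2594°.
Field: lon ⌊264.8558/20⌋ = 13 → N; lat ⌊165.2594/10⌋ = 16 → Q.
Square: lon ⌊4.8558/2⌋ = 2; lat ⌊5.2594/1⌋ = 5.
Subsquare: lon ⌊0.8558/0.0833333⌋ = 10 → k; lat ⌊0.2594/0.0416667⌋ = 6 → g.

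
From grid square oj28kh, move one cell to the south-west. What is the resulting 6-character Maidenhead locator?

OJ28jg

Longitude subsquare k = 10; −1 → 9 = j.
Latitude subsquare h = 7; −1 → 6 = g.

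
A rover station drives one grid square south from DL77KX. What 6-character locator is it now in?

Latitude subsquare x = 23; −1 → 22 = w.
The longitude characters are unchanged.

DL77kw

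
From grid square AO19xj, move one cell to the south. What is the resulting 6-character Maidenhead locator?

Latitude subsquare j = 9; −1 → 8 = i.
The longitude characters are unchanged.

AO19xi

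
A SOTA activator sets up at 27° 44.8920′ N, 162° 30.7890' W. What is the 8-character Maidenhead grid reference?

Offset from 180°W / 90°S: lon 17.48685°, lat 117.74820°.
Field: lon ⌊17.48685/20⌋ = 0 → A; lat ⌊117.74820/10⌋ = 11 → L.
Square: lon ⌊17.48685/2⌋ = 8; lat ⌊7.74820/1⌋ = 7.
Subsquare: lon ⌊1.48685/0.0833333⌋ = 17 → r; lat ⌊0.74820/0.0416667⌋ = 17 → r.
Extended square: lon ⌊0.07018/0.00833333⌋ = 8; lat ⌊0.03987/0.00416667⌋ = 9.

AL87rr89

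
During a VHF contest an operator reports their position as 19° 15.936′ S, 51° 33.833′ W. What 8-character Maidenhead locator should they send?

GH40fr26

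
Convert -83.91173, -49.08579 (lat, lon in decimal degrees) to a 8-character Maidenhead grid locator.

Add 180° to longitude and 90° to latitude: 130.91421, 6.08827.
Field: 130.91421/20 → 6 → G, 6.08827/10 → 0 → A; chars GA.
Square: 10.91421/2 → 5, 6.08827/1 → 6; chars 56.
Subsquare: 0.91421/0.0833333 → 10 → k, 0.08827/0.0416667 → 2 → c; chars kc.
Extended square: 0.08088/0.00833333 → 9, 0.00494/0.00416667 → 1; chars 91.

GA56kc91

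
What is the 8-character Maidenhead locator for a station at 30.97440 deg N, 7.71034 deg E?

JM30ux53

Add 180° to longitude and 90° to latitude: 187.71034, 120.97440.
Field (20°×10°, letters A–R): 187.71034/20 → 9 → J, 120.97440/10 → 12 → M; chars JM.
Square (2°×1°, digits 0–9): 7.71034/2 → 3, 0.97440/1 → 0; chars 30.
Subsquare (5′×2.5′, letters a–x): 1.71034/0.0833333 → 20 → u, 0.97440/0.0416667 → 23 → x; chars ux.
Extended square (30″×15″, digits 0–9): 0.04367/0.00833333 → 5, 0.01607/0.00416667 → 3; chars 53.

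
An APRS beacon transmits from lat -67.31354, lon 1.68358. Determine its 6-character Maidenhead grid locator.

JC02uq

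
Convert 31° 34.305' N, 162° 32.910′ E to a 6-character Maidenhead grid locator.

RM11gn

Offset from 180°W / 90°S: lon 342.5485°, lat 121.5718°.
Field (20°×10°, letters A–R): lon ⌊342.5485/20⌋ = 17 → R; lat ⌊121.5718/10⌋ = 12 → M.
Square (2°×1°, digits 0–9): lon ⌊2.5485/2⌋ = 1; lat ⌊1.5718/1⌋ = 1.
Subsquare (5′×2.5′, letters a–x): lon ⌊0.5485/0.0833333⌋ = 6 → g; lat ⌊0.5718/0.0416667⌋ = 13 → n.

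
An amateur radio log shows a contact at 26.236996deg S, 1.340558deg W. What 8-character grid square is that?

IG93hs93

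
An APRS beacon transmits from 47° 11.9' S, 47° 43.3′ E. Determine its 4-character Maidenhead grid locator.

Add 180° to longitude and 90° to latitude: 227.72, 42.80.
Field: lon ⌊227.72/20⌋ = 11 → L; lat ⌊42.80/10⌋ = 4 → E.
Square: lon ⌊7.72/2⌋ = 3; lat ⌊2.80/1⌋ = 2.

LE32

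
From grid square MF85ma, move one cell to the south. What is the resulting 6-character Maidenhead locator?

Latitude subsquare a = 0; −1 → -1, wraps to 23 = x, carry into square.
Latitude square 5; −1 → 4.
The longitude characters are unchanged.

MF84mx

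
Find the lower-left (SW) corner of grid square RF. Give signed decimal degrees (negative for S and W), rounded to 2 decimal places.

Field R=17, F=5: +17·20° lon, +5·10° lat → SW at lon 160°, lat -40°.
latitude -40.00, longitude 160.00.

-40.00, 160.00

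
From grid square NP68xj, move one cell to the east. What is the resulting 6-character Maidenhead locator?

NP78aj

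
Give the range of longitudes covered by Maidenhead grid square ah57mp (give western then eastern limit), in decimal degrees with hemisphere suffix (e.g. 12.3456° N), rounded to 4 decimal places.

169.0000° W, 168.9167° W

Field A=0, H=7: +0·20° lon, +7·10° lat → SW at lon -180°, lat -20°.
Square 5, 7: +5·2° lon, +7·1° lat → SW at lon -170°, lat -13°.
Subsquare m=12, p=15: +12·0.0833333° lon, +15·0.0416667° lat → SW at lon -169°, lat -12.375°.
Cell spans 0.0833333° lon × 0.0416667° lat.
west 169.0000° W, east 168.9167° W.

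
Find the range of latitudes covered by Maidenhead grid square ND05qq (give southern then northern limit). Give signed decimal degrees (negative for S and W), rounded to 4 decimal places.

-54.3333, -54.2917

Field N=13, D=3: +13·20° lon, +3·10° lat → SW at lon 80°, lat -60°.
Square 0, 5: +0·2° lon, +5·1° lat → SW at lon 80°, lat -55°.
Subsquare q=16, q=16: +16·0.0833333° lon, +16·0.0416667° lat → SW at lon 81.3333°, lat -54.3333°.
Cell spans 0.0833333° lon × 0.0416667° lat.
south -54.3333, north -54.2917.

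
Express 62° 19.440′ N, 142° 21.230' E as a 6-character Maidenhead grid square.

QP12eh

Offset from 180°W / 90°S: lon 322.3538°, lat 152.3240°.
Field (20°×10°, letters A–R): 322.3538/20 → 16 → Q, 152.3240/10 → 15 → P; chars QP.
Square (2°×1°, digits 0–9): 2.3538/2 → 1, 2.3240/1 → 2; chars 12.
Subsquare (5′×2.5′, letters a–x): 0.3538/0.0833333 → 4 → e, 0.3240/0.0416667 → 7 → h; chars eh.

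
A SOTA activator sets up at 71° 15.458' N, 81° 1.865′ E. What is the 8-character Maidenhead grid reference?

NQ01mg31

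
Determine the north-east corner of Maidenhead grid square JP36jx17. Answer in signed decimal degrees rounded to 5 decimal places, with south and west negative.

66.99167, 6.76667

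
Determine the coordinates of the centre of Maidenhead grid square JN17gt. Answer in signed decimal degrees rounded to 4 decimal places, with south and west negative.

47.8125, 2.5417

Field J=9, N=13: +9·20° lon, +13·10° lat → SW at lon 0°, lat 40°.
Square 1, 7: +1·2° lon, +7·1° lat → SW at lon 2°, lat 47°.
Subsquare g=6, t=19: +6·0.0833333° lon, +19·0.0416667° lat → SW at lon 2.5°, lat 47.7917°.
Cell spans 0.0833333° lon × 0.0416667° lat. Centre is SW corner plus half of each.
latitude 47.8125, longitude 2.5417.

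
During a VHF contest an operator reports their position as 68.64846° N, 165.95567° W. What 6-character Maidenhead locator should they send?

Offset from 180°W / 90°S: lon 14.0443°, lat 158.6485°.
Field: lon ⌊14.0443/20⌋ = 0 → A; lat ⌊158.6485/10⌋ = 15 → P.
Square: lon ⌊14.0443/2⌋ = 7; lat ⌊8.6485/1⌋ = 8.
Subsquare: lon ⌊0.0443/0.0833333⌋ = 0 → a; lat ⌊0.6485/0.0416667⌋ = 15 → p.

AP78ap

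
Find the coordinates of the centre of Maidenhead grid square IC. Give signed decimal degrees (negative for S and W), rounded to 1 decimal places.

Field I=8, C=2: +8·20° lon, +2·10° lat → SW at lon -20°, lat -70°.
Cell spans 20° lon × 10° lat. Centre is SW corner plus half of each.
latitude -65.0, longitude -10.0.

-65.0, -10.0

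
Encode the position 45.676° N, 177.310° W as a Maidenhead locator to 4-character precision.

AN15

Shift to the Maidenhead origin (180°W, 90°S): lon 2.69, lat 135.68.
Field (20°×10°, letters A–R): lon ⌊2.69/20⌋ = 0 → A; lat ⌊135.68/10⌋ = 13 → N.
Square (2°×1°, digits 0–9): lon ⌊2.69/2⌋ = 1; lat ⌊5.68/1⌋ = 5.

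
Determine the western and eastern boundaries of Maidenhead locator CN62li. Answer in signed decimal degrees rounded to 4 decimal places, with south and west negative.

Field C=2, N=13: +2·20° lon, +13·10° lat → SW at lon -140°, lat 40°.
Square 6, 2: +6·2° lon, +2·1° lat → SW at lon -128°, lat 42°.
Subsquare l=11, i=8: +11·0.0833333° lon, +8·0.0416667° lat → SW at lon -127.083°, lat 42.3333°.
Cell spans 0.0833333° lon × 0.0416667° lat.
west -127.0833, east -127.0000.

-127.0833, -127.0000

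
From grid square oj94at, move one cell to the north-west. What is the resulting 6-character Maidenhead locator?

Longitude subsquare a = 0; −1 → -1, wraps to 23 = x, carry into square.
Longitude square 9; −1 → 8.
Latitude subsquare t = 19; +1 → 20 = u.

OJ84xu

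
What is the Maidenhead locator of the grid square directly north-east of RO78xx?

RO89aa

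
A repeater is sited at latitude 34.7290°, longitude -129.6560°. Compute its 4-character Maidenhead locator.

Add 180° to longitude and 90° to latitude: 50.34, 124.73.
Field (20°×10°, letters A–R): 50.34/20 → 2 → C, 124.73/10 → 12 → M; chars CM.
Square (2°×1°, digits 0–9): 10.34/2 → 5, 4.73/1 → 4; chars 54.

CM54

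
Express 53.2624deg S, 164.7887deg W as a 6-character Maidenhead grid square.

Shift to the Maidenhead origin (180°W, 90°S): lon 15.2113, lat 36.7376.
Field: 15.2113/20 → 0 → A, 36.7376/10 → 3 → D; chars AD.
Square: 15.2113/2 → 7, 6.7376/1 → 6; chars 76.
Subsquare: 1.2113/0.0833333 → 14 → o, 0.7376/0.0416667 → 17 → r; chars or.

AD76or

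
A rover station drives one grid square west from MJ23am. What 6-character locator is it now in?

MJ13xm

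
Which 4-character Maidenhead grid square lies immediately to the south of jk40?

JJ49

Latitude square 0; −1 → -1, wraps to 9, carry into field.
Latitude field K = 10; −1 → 9 = J.
The longitude characters are unchanged.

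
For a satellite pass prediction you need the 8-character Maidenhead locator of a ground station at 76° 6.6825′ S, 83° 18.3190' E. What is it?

NB13pv63

Shift to the Maidenhead origin (180°W, 90°S): lon 263.30532, lat 13.88863.
Field (20°×10°, letters A–R): 263.30532/20 → 13 → N, 13.88863/10 → 1 → B; chars NB.
Square (2°×1°, digits 0–9): 3.30532/2 → 1, 3.88863/1 → 3; chars 13.
Subsquare (5′×2.5′, letters a–x): 1.30532/0.0833333 → 15 → p, 0.88863/0.0416667 → 21 → v; chars pv.
Extended square (30″×15″, digits 0–9): 0.05532/0.00833333 → 6, 0.01363/0.00416667 → 3; chars 63.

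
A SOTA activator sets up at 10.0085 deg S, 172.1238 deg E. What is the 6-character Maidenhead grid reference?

Add 180° to longitude and 90° to latitude: 352.1238, 79.9915.
Field: 352.1238/20 → 17 → R, 79.9915/10 → 7 → H; chars RH.
Square: 12.1238/2 → 6, 9.9915/1 → 9; chars 69.
Subsquare: 0.1238/0.0833333 → 1 → b, 0.9915/0.0416667 → 23 → x; chars bx.

RH69bx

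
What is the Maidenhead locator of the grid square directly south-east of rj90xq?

AJ00ap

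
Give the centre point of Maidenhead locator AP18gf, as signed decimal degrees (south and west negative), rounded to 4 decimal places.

68.2292, -177.4583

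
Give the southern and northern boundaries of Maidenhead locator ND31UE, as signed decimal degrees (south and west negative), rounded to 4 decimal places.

Field N=13, D=3: +13·20° lon, +3·10° lat → SW at lon 80°, lat -60°.
Square 3, 1: +3·2° lon, +1·1° lat → SW at lon 86°, lat -59°.
Subsquare u=20, e=4: +20·0.0833333° lon, +4·0.0416667° lat → SW at lon 87.6667°, lat -58.8333°.
Cell spans 0.0833333° lon × 0.0416667° lat.
south -58.8333, north -58.7917.

-58.8333, -58.7917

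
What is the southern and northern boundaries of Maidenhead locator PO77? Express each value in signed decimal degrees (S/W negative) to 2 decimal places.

57.00, 58.00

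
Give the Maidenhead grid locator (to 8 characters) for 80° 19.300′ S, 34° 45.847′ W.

HA29oq82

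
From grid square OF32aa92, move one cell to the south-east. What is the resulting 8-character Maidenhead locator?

Longitude extended square 9; +1 → 10, wraps to 0, carry into subsquare.
Longitude subsquare a = 0; +1 → 1 = b.
Latitude extended square 2; −1 → 1.

OF32ba01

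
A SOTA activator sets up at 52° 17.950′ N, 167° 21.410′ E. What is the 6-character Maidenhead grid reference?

RO32qh

Offset from 180°W / 90°S: lon 347.3568°, lat 142.2992°.
Field: lon ⌊347.3568/20⌋ = 17 → R; lat ⌊142.2992/10⌋ = 14 → O.
Square: lon ⌊7.3568/2⌋ = 3; lat ⌊2.2992/1⌋ = 2.
Subsquare: lon ⌊1.3568/0.0833333⌋ = 16 → q; lat ⌊0.2992/0.0416667⌋ = 7 → h.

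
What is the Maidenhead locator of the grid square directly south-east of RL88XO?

Longitude subsquare x = 23; +1 → 24, wraps to 0 = a, carry into square.
Longitude square 8; +1 → 9.
Latitude subsquare o = 14; −1 → 13 = n.

RL98an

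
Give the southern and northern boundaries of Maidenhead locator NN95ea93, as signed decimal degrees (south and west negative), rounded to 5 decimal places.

Field N=13, N=13: +13·20° lon, +13·10° lat → SW at lon 80°, lat 40°.
Square 9, 5: +9·2° lon, +5·1° lat → SW at lon 98°, lat 45°.
Subsquare e=4, a=0: +4·0.0833333° lon, +0·0.0416667° lat → SW at lon 98.3333°, lat 45°.
Extended square 9, 3: +9·0.00833333° lon, +3·0.00416667° lat → SW at lon 98.4083°, lat 45.0125°.
Cell spans 0.00833333° lon × 0.00416667° lat.
south 45.01250, north 45.01667.

45.01250, 45.01667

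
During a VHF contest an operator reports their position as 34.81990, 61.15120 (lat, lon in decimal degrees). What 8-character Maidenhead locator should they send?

MM04nt86

Shift to the Maidenhead origin (180°W, 90°S): lon 241.15120, lat 124.81990.
Field: 241.15120/20 → 12 → M, 124.81990/10 → 12 → M; chars MM.
Square: 1.15120/2 → 0, 4.81990/1 → 4; chars 04.
Subsquare: 1.15120/0.0833333 → 13 → n, 0.81990/0.0416667 → 19 → t; chars nt.
Extended square: 0.06787/0.00833333 → 8, 0.02823/0.00416667 → 6; chars 86.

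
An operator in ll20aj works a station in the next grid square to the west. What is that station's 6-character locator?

Longitude subsquare a = 0; −1 → -1, wraps to 23 = x, carry into square.
Longitude square 2; −1 → 1.
The latitude characters are unchanged.

LL10xj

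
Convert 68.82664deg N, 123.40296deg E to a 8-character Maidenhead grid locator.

PP18qt88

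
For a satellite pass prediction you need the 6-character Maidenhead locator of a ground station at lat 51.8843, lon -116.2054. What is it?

DO11vv

Add 180° to longitude and 90° to latitude: 63.7946, 141.8843.
Field (20°×10°, letters A–R): lon ⌊63.7946/20⌋ = 3 → D; lat ⌊141.8843/10⌋ = 14 → O.
Square (2°×1°, digits 0–9): lon ⌊3.7946/2⌋ = 1; lat ⌊1.8843/1⌋ = 1.
Subsquare (5′×2.5′, letters a–x): lon ⌊1.7946/0.0833333⌋ = 21 → v; lat ⌊0.8843/0.0416667⌋ = 21 → v.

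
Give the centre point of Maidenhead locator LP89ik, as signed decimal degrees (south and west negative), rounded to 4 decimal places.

69.4375, 56.7083

Field L=11, P=15: +11·20° lon, +15·10° lat → SW at lon 40°, lat 60°.
Square 8, 9: +8·2° lon, +9·1° lat → SW at lon 56°, lat 69°.
Subsquare i=8, k=10: +8·0.0833333° lon, +10·0.0416667° lat → SW at lon 56.6667°, lat 69.4167°.
Cell spans 0.0833333° lon × 0.0416667° lat. Centre is SW corner plus half of each.
latitude 69.4375, longitude 56.7083.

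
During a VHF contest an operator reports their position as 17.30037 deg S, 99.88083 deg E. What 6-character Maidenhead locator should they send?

Add 180° to longitude and 90° to latitude: 279.8808, 72.6996.
Field (20°×10°, letters A–R): lon ⌊279.8808/20⌋ = 13 → N; lat ⌊72.6996/10⌋ = 7 → H.
Square (2°×1°, digits 0–9): lon ⌊19.8808/2⌋ = 9; lat ⌊2.6996/1⌋ = 2.
Subsquare (5′×2.5′, letters a–x): lon ⌊1.8808/0.0833333⌋ = 22 → w; lat ⌊0.6996/0.0416667⌋ = 16 → q.

NH92wq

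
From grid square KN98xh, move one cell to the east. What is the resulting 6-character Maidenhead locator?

LN08ah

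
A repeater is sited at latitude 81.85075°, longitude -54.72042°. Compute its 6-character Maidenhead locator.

Add 180° to longitude and 90° to latitude: 125.2796, 171.8508.
Field (20°×10°, letters A–R): lon ⌊125.2796/20⌋ = 6 → G; lat ⌊171.8508/10⌋ = 17 → R.
Square (2°×1°, digits 0–9): lon ⌊5.2796/2⌋ = 2; lat ⌊1.8508/1⌋ = 1.
Subsquare (5′×2.5′, letters a–x): lon ⌊1.2796/0.0833333⌋ = 15 → p; lat ⌊0.8508/0.0416667⌋ = 20 → u.

GR21pu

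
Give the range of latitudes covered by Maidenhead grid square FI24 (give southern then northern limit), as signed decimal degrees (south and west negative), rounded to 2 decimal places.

-6.00, -5.00

Field F=5, I=8: +5·20° lon, +8·10° lat → SW at lon -80°, lat -10°.
Square 2, 4: +2·2° lon, +4·1° lat → SW at lon -76°, lat -6°.
Cell spans 2° lon × 1° lat.
south -6.00, north -5.00.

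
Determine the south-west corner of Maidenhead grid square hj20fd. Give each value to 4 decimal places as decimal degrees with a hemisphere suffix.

0.1250° N, 35.5833° W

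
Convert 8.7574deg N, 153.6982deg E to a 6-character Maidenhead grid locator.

QJ68us

Offset from 180°W / 90°S: lon 333.6982°, lat 98.7574°.
Field (20°×10°, letters A–R): 333.6982/20 → 16 → Q, 98.7574/10 → 9 → J; chars QJ.
Square (2°×1°, digits 0–9): 13.6982/2 → 6, 8.7574/1 → 8; chars 68.
Subsquare (5′×2.5′, letters a–x): 1.6982/0.0833333 → 20 → u, 0.7574/0.0416667 → 18 → s; chars us.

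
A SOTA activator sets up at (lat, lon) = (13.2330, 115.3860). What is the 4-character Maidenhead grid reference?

OK73

Offset from 180°W / 90°S: lon 295.39°, lat 103.23°.
Field: 295.39/20 → 14 → O, 103.23/10 → 10 → K; chars OK.
Square: 15.39/2 → 7, 3.23/1 → 3; chars 73.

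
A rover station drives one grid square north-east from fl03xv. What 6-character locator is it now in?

FL13aw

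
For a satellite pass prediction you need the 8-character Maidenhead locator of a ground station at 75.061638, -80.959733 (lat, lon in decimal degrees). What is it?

Offset from 180°W / 90°S: lon 99.04027°, lat 165.06164°.
Field: lon ⌊99.04027/20⌋ = 4 → E; lat ⌊165.06164/10⌋ = 16 → Q.
Square: lon ⌊19.04027/2⌋ = 9; lat ⌊5.06164/1⌋ = 5.
Subsquare: lon ⌊1.04027/0.0833333⌋ = 12 → m; lat ⌊0.06164/0.0416667⌋ = 1 → b.
Extended square: lon ⌊0.04027/0.00833333⌋ = 4; lat ⌊0.01997/0.00416667⌋ = 4.

EQ95mb44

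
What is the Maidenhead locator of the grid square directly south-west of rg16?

RG05

Longitude square 1; −1 → 0.
Latitude square 6; −1 → 5.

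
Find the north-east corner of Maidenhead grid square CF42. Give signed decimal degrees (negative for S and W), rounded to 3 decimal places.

-37.000, -130.000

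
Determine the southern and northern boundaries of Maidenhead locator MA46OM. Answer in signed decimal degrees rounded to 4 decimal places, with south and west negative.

-83.5000, -83.4583

Field M=12, A=0: +12·20° lon, +0·10° lat → SW at lon 60°, lat -90°.
Square 4, 6: +4·2° lon, +6·1° lat → SW at lon 68°, lat -84°.
Subsquare o=14, m=12: +14·0.0833333° lon, +12·0.0416667° lat → SW at lon 69.1667°, lat -83.5°.
Cell spans 0.0833333° lon × 0.0416667° lat.
south -83.5000, north -83.4583.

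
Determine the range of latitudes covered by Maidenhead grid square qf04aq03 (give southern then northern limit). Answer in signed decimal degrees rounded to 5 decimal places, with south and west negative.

Field Q=16, F=5: +16·20° lon, +5·10° lat → SW at lon 140°, lat -40°.
Square 0, 4: +0·2° lon, +4·1° lat → SW at lon 140°, lat -36°.
Subsquare a=0, q=16: +0·0.0833333° lon, +16·0.0416667° lat → SW at lon 140°, lat -35.3333°.
Extended square 0, 3: +0·0.00833333° lon, +3·0.00416667° lat → SW at lon 140°, lat -35.3208°.
Cell spans 0.00833333° lon × 0.00416667° lat.
south -35.32083, north -35.31667.

-35.32083, -35.31667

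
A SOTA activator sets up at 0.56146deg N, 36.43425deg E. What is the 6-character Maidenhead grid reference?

KJ80fn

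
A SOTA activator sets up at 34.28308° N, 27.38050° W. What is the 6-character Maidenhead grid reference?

HM64hg

Add 180° to longitude and 90° to latitude: 152.6195, 124.2831.
Field (20°×10°, letters A–R): lon ⌊152.6195/20⌋ = 7 → H; lat ⌊124.2831/10⌋ = 12 → M.
Square (2°×1°, digits 0–9): lon ⌊12.6195/2⌋ = 6; lat ⌊4.2831/1⌋ = 4.
Subsquare (5′×2.5′, letters a–x): lon ⌊0.6195/0.0833333⌋ = 7 → h; lat ⌊0.2831/0.0416667⌋ = 6 → g.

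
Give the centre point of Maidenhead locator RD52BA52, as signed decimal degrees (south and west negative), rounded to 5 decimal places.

Field R=17, D=3: +17·20° lon, +3·10° lat → SW at lon 160°, lat -60°.
Square 5, 2: +5·2° lon, +2·1° lat → SW at lon 170°, lat -58°.
Subsquare b=1, a=0: +1·0.0833333° lon, +0·0.0416667° lat → SW at lon 170.083°, lat -58°.
Extended square 5, 2: +5·0.00833333° lon, +2·0.00416667° lat → SW at lon 170.125°, lat -57.9917°.
Cell spans 0.00833333° lon × 0.00416667° lat. Centre is SW corner plus half of each.
latitude -57.98958, longitude 170.12917.

-57.98958, 170.12917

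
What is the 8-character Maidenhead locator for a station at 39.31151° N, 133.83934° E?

Add 180° to longitude and 90° to latitude: 313.83934, 129.31151.
Field: lon ⌊313.83934/20⌋ = 15 → P; lat ⌊129.31151/10⌋ = 12 → M.
Square: lon ⌊13.83934/2⌋ = 6; lat ⌊9.31151/1⌋ = 9.
Subsquare: lon ⌊1.83934/0.0833333⌋ = 22 → w; lat ⌊0.31151/0.0416667⌋ = 7 → h.
Extended square: lon ⌊0.00601/0.00833333⌋ = 0; lat ⌊0.01984/0.00416667⌋ = 4.

PM69wh04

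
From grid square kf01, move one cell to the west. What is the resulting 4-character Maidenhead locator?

JF91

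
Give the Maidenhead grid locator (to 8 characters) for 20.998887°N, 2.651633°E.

JL10hx89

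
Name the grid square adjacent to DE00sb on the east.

DE00tb

Longitude subsquare s = 18; +1 → 19 = t.
The latitude characters are unchanged.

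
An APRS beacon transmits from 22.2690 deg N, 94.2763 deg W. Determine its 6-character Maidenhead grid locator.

EL22ug

Shift to the Maidenhead origin (180°W, 90°S): lon 85.7237, lat 112.2690.
Field: 85.7237/20 → 4 → E, 112.2690/10 → 11 → L; chars EL.
Square: 5.7237/2 → 2, 2.2690/1 → 2; chars 22.
Subsquare: 1.7237/0.0833333 → 20 → u, 0.2690/0.0416667 → 6 → g; chars ug.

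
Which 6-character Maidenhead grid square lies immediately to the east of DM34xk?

Longitude subsquare x = 23; +1 → 24, wraps to 0 = a, carry into square.
Longitude square 3; +1 → 4.
The latitude characters are unchanged.

DM44ak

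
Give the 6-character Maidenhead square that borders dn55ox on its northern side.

DN56oa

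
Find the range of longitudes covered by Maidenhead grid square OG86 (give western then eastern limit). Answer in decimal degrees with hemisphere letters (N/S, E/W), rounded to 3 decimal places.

116.000° E, 118.000° E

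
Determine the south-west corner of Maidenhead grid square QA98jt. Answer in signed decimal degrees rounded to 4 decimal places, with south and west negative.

Field Q=16, A=0: +16·20° lon, +0·10° lat → SW at lon 140°, lat -90°.
Square 9, 8: +9·2° lon, +8·1° lat → SW at lon 158°, lat -82°.
Subsquare j=9, t=19: +9·0.0833333° lon, +19·0.0416667° lat → SW at lon 158.75°, lat -81.2083°.
latitude -81.2083, longitude 158.7500.

-81.2083, 158.7500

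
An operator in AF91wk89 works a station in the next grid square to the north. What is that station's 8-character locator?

AF91wl80

Latitude extended square 9; +1 → 10, wraps to 0, carry into subsquare.
Latitude subsquare k = 10; +1 → 11 = l.
The longitude characters are unchanged.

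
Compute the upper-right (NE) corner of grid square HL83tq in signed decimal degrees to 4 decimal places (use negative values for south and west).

23.7083, -22.3333

Field H=7, L=11: +7·20° lon, +11·10° lat → SW at lon -40°, lat 20°.
Square 8, 3: +8·2° lon, +3·1° lat → SW at lon -24°, lat 23°.
Subsquare t=19, q=16: +19·0.0833333° lon, +16·0.0416667° lat → SW at lon -22.4167°, lat 23.6667°.
Cell spans 0.0833333° lon × 0.0416667° lat. NE corner is SW corner plus one full cell.
latitude 23.7083, longitude -22.3333.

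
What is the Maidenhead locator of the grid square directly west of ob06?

Longitude square 0; −1 → -1, wraps to 9, carry into field.
Longitude field O = 14; −1 → 13 = N.
The latitude characters are unchanged.

NB96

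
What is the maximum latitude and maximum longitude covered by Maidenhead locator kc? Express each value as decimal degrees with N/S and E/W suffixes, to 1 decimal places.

60.0° S, 40.0° E

Field K=10, C=2: +10·20° lon, +2·10° lat → SW at lon 20°, lat -70°.
Cell spans 20° lon × 10° lat. NE corner is SW corner plus one full cell.
latitude 60.0° S, longitude 40.0° E.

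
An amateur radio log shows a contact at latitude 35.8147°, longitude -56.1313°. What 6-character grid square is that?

GM15wt

Add 180° to longitude and 90° to latitude: 123.8687, 125.8147.
Field: lon ⌊123.8687/20⌋ = 6 → G; lat ⌊125.8147/10⌋ = 12 → M.
Square: lon ⌊3.8687/2⌋ = 1; lat ⌊5.8147/1⌋ = 5.
Subsquare: lon ⌊1.8687/0.0833333⌋ = 22 → w; lat ⌊0.8147/0.0416667⌋ = 19 → t.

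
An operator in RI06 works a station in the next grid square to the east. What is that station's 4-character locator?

RI16

Longitude square 0; +1 → 1.
The latitude characters are unchanged.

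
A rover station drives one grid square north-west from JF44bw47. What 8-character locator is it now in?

JF44bw38

Longitude extended square 4; −1 → 3.
Latitude extended square 7; +1 → 8.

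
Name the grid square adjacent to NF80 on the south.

NE89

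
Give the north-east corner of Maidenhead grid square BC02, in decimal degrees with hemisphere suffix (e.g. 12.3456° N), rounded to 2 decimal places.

67.00° S, 158.00° W

Field B=1, C=2: +1·20° lon, +2·10° lat → SW at lon -160°, lat -70°.
Square 0, 2: +0·2° lon, +2·1° lat → SW at lon -160°, lat -68°.
Cell spans 2° lon × 1° lat. NE corner is SW corner plus one full cell.
latitude 67.00° S, longitude 158.00° W.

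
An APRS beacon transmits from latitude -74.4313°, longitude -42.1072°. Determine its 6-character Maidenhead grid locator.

GB85wn

Shift to the Maidenhead origin (180°W, 90°S): lon 137.8928, lat 15.5687.
Field: 137.8928/20 → 6 → G, 15.5687/10 → 1 → B; chars GB.
Square: 17.8928/2 → 8, 5.5687/1 → 5; chars 85.
Subsquare: 1.8928/0.0833333 → 22 → w, 0.5687/0.0416667 → 13 → n; chars wn.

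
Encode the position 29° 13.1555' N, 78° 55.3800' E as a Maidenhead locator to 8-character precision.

ML99lf02

Add 180° to longitude and 90° to latitude: 258.92300, 119.21926.
Field: 258.92300/20 → 12 → M, 119.21926/10 → 11 → L; chars ML.
Square: 18.92300/2 → 9, 9.21926/1 → 9; chars 99.
Subsquare: 0.92300/0.0833333 → 11 → l, 0.21926/0.0416667 → 5 → f; chars lf.
Extended square: 0.00633/0.00833333 → 0, 0.01092/0.00416667 → 2; chars 02.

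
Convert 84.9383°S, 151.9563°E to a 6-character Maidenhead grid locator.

QA55xb

Add 180° to longitude and 90° to latitude: 331.9563, 5.0617.
Field: 331.9563/20 → 16 → Q, 5.0617/10 → 0 → A; chars QA.
Square: 11.9563/2 → 5, 5.0617/1 → 5; chars 55.
Subsquare: 1.9563/0.0833333 → 23 → x, 0.0617/0.0416667 → 1 → b; chars xb.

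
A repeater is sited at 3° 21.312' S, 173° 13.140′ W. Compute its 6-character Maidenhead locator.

Shift to the Maidenhead origin (180°W, 90°S): lon 6.7810, lat 86.6448.
Field (20°×10°, letters A–R): 6.7810/20 → 0 → A, 86.6448/10 → 8 → I; chars AI.
Square (2°×1°, digits 0–9): 6.7810/2 → 3, 6.6448/1 → 6; chars 36.
Subsquare (5′×2.5′, letters a–x): 0.7810/0.0833333 → 9 → j, 0.6448/0.0416667 → 15 → p; chars jp.

AI36jp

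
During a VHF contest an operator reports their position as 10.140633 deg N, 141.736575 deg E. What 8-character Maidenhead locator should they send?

Shift to the Maidenhead origin (180°W, 90°S): lon 321.73658, lat 100.14063.
Field: 321.73658/20 → 16 → Q, 100.14063/10 → 10 → K; chars QK.
Square: 1.73658/2 → 0, 0.14063/1 → 0; chars 00.
Subsquare: 1.73658/0.0833333 → 20 → u, 0.14063/0.0416667 → 3 → d; chars ud.
Extended square: 0.06991/0.00833333 → 8, 0.01563/0.00416667 → 3; chars 83.

QK00ud83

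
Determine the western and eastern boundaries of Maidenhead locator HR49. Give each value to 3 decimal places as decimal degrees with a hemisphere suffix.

32.000° W, 30.000° W

Field H=7, R=17: +7·20° lon, +17·10° lat → SW at lon -40°, lat 80°.
Square 4, 9: +4·2° lon, +9·1° lat → SW at lon -32°, lat 89°.
Cell spans 2° lon × 1° lat.
west 32.000° W, east 30.000° W.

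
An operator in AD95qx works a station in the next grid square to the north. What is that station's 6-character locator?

AD96qa

Latitude subsquare x = 23; +1 → 24, wraps to 0 = a, carry into square.
Latitude square 5; +1 → 6.
The longitude characters are unchanged.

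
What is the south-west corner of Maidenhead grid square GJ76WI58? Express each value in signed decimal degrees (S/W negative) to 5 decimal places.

6.36667, -44.12500

Field G=6, J=9: +6·20° lon, +9·10° lat → SW at lon -60°, lat 0°.
Square 7, 6: +7·2° lon, +6·1° lat → SW at lon -46°, lat 6°.
Subsquare w=22, i=8: +22·0.0833333° lon, +8·0.0416667° lat → SW at lon -44.1667°, lat 6.33333°.
Extended square 5, 8: +5·0.00833333° lon, +8·0.00416667° lat → SW at lon -44.125°, lat 6.36667°.
latitude 6.36667, longitude -44.12500.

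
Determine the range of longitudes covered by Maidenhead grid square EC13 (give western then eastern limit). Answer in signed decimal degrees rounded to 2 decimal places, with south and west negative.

Field E=4, C=2: +4·20° lon, +2·10° lat → SW at lon -100°, lat -70°.
Square 1, 3: +1·2° lon, +3·1° lat → SW at lon -98°, lat -67°.
Cell spans 2° lon × 1° lat.
west -98.00, east -96.00.

-98.00, -96.00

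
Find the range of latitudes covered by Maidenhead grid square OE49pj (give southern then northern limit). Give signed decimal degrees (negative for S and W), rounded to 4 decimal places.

Field O=14, E=4: +14·20° lon, +4·10° lat → SW at lon 100°, lat -50°.
Square 4, 9: +4·2° lon, +9·1° lat → SW at lon 108°, lat -41°.
Subsquare p=15, j=9: +15·0.0833333° lon, +9·0.0416667° lat → SW at lon 109.25°, lat -40.625°.
Cell spans 0.0833333° lon × 0.0416667° lat.
south -40.6250, north -40.5833.

-40.6250, -40.5833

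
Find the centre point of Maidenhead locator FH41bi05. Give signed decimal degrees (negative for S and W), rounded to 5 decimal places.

Field F=5, H=7: +5·20° lon, +7·10° lat → SW at lon -80°, lat -20°.
Square 4, 1: +4·2° lon, +1·1° lat → SW at lon -72°, lat -19°.
Subsquare b=1, i=8: +1·0.0833333° lon, +8·0.0416667° lat → SW at lon -71.9167°, lat -18.6667°.
Extended square 0, 5: +0·0.00833333° lon, +5·0.00416667° lat → SW at lon -71.9167°, lat -18.6458°.
Cell spans 0.00833333° lon × 0.00416667° lat. Centre is SW corner plus half of each.
latitude -18.64375, longitude -71.91250.

-18.64375, -71.91250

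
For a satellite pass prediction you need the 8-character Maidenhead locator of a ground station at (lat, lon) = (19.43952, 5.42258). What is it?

Offset from 180°W / 90°S: lon 185.42258°, lat 109.43952°.
Field: lon ⌊185.42258/20⌋ = 9 → J; lat ⌊109.43952/10⌋ = 10 → K.
Square: lon ⌊5.42258/2⌋ = 2; lat ⌊9.43952/1⌋ = 9.
Subsquare: lon ⌊1.42258/0.0833333⌋ = 17 → r; lat ⌊0.43952/0.0416667⌋ = 10 → k.
Extended square: lon ⌊0.00591/0.00833333⌋ = 0; lat ⌊0.02285/0.00416667⌋ = 5.

JK29rk05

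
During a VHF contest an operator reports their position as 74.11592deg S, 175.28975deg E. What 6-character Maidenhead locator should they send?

RB75pv

Add 180° to longitude and 90° to latitude: 355.2898, 15.8841.
Field: lon ⌊355.2898/20⌋ = 17 → R; lat ⌊15.8841/10⌋ = 1 → B.
Square: lon ⌊15.2898/2⌋ = 7; lat ⌊5.8841/1⌋ = 5.
Subsquare: lon ⌊1.2898/0.0833333⌋ = 15 → p; lat ⌊0.8841/0.0416667⌋ = 21 → v.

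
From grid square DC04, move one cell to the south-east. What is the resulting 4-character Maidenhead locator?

Longitude square 0; +1 → 1.
Latitude square 4; −1 → 3.

DC13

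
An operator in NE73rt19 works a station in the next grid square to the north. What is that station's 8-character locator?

NE73ru10

Latitude extended square 9; +1 → 10, wraps to 0, carry into subsquare.
Latitude subsquare t = 19; +1 → 20 = u.
The longitude characters are unchanged.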